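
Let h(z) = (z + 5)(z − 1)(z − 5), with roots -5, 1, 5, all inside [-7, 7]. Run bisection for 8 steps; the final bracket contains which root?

z = 0 gives h = 25, positive; keep [-7, 0]
z = -3.5 gives h = 57.375, positive; keep [-7, -3.5]
z = -5.25 gives h = -16.015625, negative; keep [-5.25, -3.5]
z = -4.375 gives h = 31.4941, positive; keep [-5.25, -4.375]
z = -4.8125 gives h = 10.6941, positive; keep [-5.25, -4.8125]
z = -5.03125 gives h = -1.8907, negative; keep [-5.03125, -4.8125]
z = -4.921875 gives h = 4.5903, positive; keep [-5.03125, -4.921875]
z = -4.9765625 gives h = 1.3975, positive; keep [-5.03125, -4.9765625]

-5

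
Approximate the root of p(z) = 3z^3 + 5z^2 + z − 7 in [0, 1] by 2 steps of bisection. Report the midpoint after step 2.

p(0.5) = -4.875 < 0, so the root lies in [0.5, 1]
p(0.75) = -2.171875 < 0, so the root lies in [0.75, 1]

0.75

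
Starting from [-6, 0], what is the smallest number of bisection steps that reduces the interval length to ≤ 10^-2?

Width after n steps is 6/2^n. Need 2^n ≥ 6/10^-2 = 600.
2^9 = 512 < 600 ≤ 2^10 = 1024, so n = 10.

10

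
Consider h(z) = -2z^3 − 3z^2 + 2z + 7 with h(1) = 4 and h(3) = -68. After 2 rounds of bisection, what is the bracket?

[1, 1.5]

z = 2 gives h = -17, negative; keep [1, 2]
z = 1.5 gives h = -3.5, negative; keep [1, 1.5]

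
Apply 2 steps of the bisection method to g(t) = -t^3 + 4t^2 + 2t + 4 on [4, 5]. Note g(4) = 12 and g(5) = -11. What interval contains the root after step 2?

[4.5, 4.75]

midpoint 4.5: g = 2.875 > 0 → [4.5, 5]
midpoint 4.75: g = -3.421875 < 0 → [4.5, 4.75]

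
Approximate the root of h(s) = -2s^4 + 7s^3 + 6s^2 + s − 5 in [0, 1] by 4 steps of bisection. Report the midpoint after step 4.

0.6875

s = 0.5 gives h = -2.25, negative; keep [0.5, 1]
s = 0.75 gives h = 1.445312, positive; keep [0.5, 0.75]
s = 0.625 gives h = -0.627441, negative; keep [0.625, 0.75]
s = 0.6875 gives h = 0.3513, positive; keep [0.625, 0.6875]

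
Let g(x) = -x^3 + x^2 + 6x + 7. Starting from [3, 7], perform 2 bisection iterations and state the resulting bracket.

g(5) = -63 < 0, so the root lies in [3, 5]
g(4) = -17 < 0, so the root lies in [3, 4]

[3, 4]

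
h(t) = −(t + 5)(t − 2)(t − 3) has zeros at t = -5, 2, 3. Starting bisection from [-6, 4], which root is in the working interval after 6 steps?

t = -1 gives h = -48, negative; keep [-6, -1]
t = -3.5 gives h = -53.625, negative; keep [-6, -3.5]
t = -4.75 gives h = -13.078125, negative; keep [-6, -4.75]
t = -5.375 gives h = 23.1621, positive; keep [-5.375, -4.75]
t = -5.0625 gives h = 3.5588, positive; keep [-5.0625, -4.75]
t = -4.90625 gives h = -5.119, negative; keep [-5.0625, -4.90625]

-5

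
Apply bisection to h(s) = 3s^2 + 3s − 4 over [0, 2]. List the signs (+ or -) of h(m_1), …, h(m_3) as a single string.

+--

s = 1 gives h = 2, positive; keep [0, 1]
s = 0.5 gives h = -1.75, negative; keep [0.5, 1]
s = 0.75 gives h = -0.0625, negative; keep [0.75, 1]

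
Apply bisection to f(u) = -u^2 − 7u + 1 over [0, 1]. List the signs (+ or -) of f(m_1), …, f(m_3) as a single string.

m = 0.5, f(m) = -2.75 (−); new bracket [0, 0.5]
m = 0.25, f(m) = -0.8125 (−); new bracket [0, 0.25]
m = 0.125, f(m) = 0.109375 (+); new bracket [0.125, 0.25]

--+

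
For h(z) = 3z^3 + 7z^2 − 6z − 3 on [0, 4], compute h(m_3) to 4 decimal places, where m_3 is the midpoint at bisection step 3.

z = 2 gives h = 37, positive; keep [0, 2]
z = 1 gives h = 1, positive; keep [0, 1]
z = 0.5 gives h = -3.875, negative; keep [0.5, 1]

-3.8750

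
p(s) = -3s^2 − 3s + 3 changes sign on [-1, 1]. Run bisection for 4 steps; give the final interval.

m = 0, p(m) = 3 (+); new bracket [0, 1]
m = 0.5, p(m) = 0.75 (+); new bracket [0.5, 1]
m = 0.75, p(m) = -0.9375 (−); new bracket [0.5, 0.75]
m = 0.625, p(m) = -0.0469 (−); new bracket [0.5, 0.625]

[0.5, 0.625]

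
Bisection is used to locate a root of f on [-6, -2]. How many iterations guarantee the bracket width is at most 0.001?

12

Width after n steps is 4/2^n. Need 2^n ≥ 4/0.001 = 4000.
2^11 = 2048 < 4000 ≤ 2^12 = 4096, so n = 12.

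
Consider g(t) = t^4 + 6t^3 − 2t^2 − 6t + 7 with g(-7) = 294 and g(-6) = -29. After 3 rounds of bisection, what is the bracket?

[-6.25, -6.125]

midpoint -6.5: g = 98.8125 > 0 → [-6.5, -6]
midpoint -6.25: g = 27.410156 > 0 → [-6.25, -6]
midpoint -6.125: g = -2.55835 < 0 → [-6.25, -6.125]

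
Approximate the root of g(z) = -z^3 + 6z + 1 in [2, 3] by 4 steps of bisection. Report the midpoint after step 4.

g(2.5) = 0.375 > 0, so the root lies in [2.5, 3]
g(2.75) = -3.296875 < 0, so the root lies in [2.5, 2.75]
g(2.625) = -1.337891 < 0, so the root lies in [2.5, 2.625]
g(2.5625) = -0.4514 < 0, so the root lies in [2.5, 2.5625]

2.5625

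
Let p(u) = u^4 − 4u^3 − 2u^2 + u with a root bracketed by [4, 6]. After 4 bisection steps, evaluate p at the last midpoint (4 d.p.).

-2.5037

p(5) = 80 > 0, so the root lies in [4, 5]
p(4.5) = 9.5625 > 0, so the root lies in [4, 4.5]
p(4.25) = -12.683594 < 0, so the root lies in [4.25, 4.5]
p(4.375) = -2.5037 < 0, so the root lies in [4.375, 4.5]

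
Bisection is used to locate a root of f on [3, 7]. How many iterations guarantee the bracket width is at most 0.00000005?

Width after n steps is 4/2^n. Need 2^n ≥ 4/0.00000005 = 80000000.
2^26 = 67108864 < 80000000 ≤ 2^27 = 134217728, so n = 27.

27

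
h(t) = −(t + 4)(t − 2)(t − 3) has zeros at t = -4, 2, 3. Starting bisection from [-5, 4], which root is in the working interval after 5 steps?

-4

t = -0.5 gives h = -30.625, negative; keep [-5, -0.5]
t = -2.75 gives h = -34.140625, negative; keep [-5, -2.75]
t = -3.875 gives h = -5.048828, negative; keep [-5, -3.875]
t = -4.4375 gives h = 20.947, positive; keep [-4.4375, -3.875]
t = -4.15625 gives h = 6.8837, positive; keep [-4.15625, -3.875]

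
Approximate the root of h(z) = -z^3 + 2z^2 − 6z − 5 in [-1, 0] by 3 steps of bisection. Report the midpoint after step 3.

z = -0.5 gives h = -1.375, negative; keep [-1, -0.5]
z = -0.75 gives h = 1.046875, positive; keep [-0.75, -0.5]
z = -0.625 gives h = -0.224609, negative; keep [-0.75, -0.625]

-0.625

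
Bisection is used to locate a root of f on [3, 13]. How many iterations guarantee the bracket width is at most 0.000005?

21

Width after n steps is 10/2^n. Need 2^n ≥ 10/0.000005 = 2000000.
2^20 = 1048576 < 2000000 ≤ 2^21 = 2097152, so n = 21.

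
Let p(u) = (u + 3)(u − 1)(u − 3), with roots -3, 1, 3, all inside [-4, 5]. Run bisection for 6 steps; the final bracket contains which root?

-3

p(0.5) = 4.375 > 0, so the root lies in [-4, 0.5]
p(-1.75) = 16.328125 > 0, so the root lies in [-4, -1.75]
p(-2.875) = 2.845703 > 0, so the root lies in [-4, -2.875]
p(-3.4375) = -12.4978 < 0, so the root lies in [-3.4375, -2.875]
p(-3.15625) = -3.998 < 0, so the root lies in [-3.15625, -2.875]
p(-3.015625) = -0.3774 < 0, so the root lies in [-3.015625, -2.875]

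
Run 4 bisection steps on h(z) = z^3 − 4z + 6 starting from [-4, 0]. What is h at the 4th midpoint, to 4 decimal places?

-3.7969

h(-2) = 6 > 0, so the root lies in [-4, -2]
h(-3) = -9 < 0, so the root lies in [-3, -2]
h(-2.5) = 0.375 > 0, so the root lies in [-3, -2.5]
h(-2.75) = -3.7969 < 0, so the root lies in [-2.75, -2.5]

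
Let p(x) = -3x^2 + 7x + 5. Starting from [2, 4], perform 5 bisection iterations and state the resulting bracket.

[2.875, 2.9375]

p(3) = -1 < 0, so the root lies in [2, 3]
p(2.5) = 3.75 > 0, so the root lies in [2.5, 3]
p(2.75) = 1.5625 > 0, so the root lies in [2.75, 3]
p(2.875) = 0.3281 > 0, so the root lies in [2.875, 3]
p(2.9375) = -0.3242 < 0, so the root lies in [2.875, 2.9375]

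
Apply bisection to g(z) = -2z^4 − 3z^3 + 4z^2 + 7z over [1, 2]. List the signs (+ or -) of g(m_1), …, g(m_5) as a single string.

g(1.5) = -0.75 < 0, so the root lies in [1, 1.5]
g(1.25) = 4.257812 > 0, so the root lies in [1.25, 1.5]
g(1.375) = 2.239746 > 0, so the root lies in [1.375, 1.5]
g(1.4375) = 0.8767 > 0, so the root lies in [1.4375, 1.5]
g(1.46875) = 0.0976 > 0, so the root lies in [1.46875, 1.5]

-++++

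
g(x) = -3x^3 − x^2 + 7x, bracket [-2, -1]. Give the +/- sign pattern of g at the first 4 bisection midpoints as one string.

g(-1.5) = -2.625 < 0, so the root lies in [-2, -1.5]
g(-1.75) = 0.765625 > 0, so the root lies in [-1.75, -1.5]
g(-1.625) = -1.142578 < 0, so the root lies in [-1.75, -1.625]
g(-1.6875) = -0.2439 < 0, so the root lies in [-1.75, -1.6875]

-+--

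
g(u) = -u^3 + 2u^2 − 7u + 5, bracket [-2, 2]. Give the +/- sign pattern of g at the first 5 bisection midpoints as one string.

+-++-

u = 0 gives g = 5, positive; keep [0, 2]
u = 1 gives g = -1, negative; keep [0, 1]
u = 0.5 gives g = 1.875, positive; keep [0.5, 1]
u = 0.75 gives g = 0.4531, positive; keep [0.75, 1]
u = 0.875 gives g = -0.2637, negative; keep [0.75, 0.875]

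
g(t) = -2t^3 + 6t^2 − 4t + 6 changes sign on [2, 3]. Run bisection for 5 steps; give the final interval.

[2.65625, 2.6875]

t = 2.5 gives g = 2.25, positive; keep [2.5, 3]
t = 2.75 gives g = -1.21875, negative; keep [2.5, 2.75]
t = 2.625 gives g = 0.667969, positive; keep [2.625, 2.75]
t = 2.6875 gives g = -0.2358, negative; keep [2.625, 2.6875]
t = 2.65625 gives g = 0.2258, positive; keep [2.65625, 2.6875]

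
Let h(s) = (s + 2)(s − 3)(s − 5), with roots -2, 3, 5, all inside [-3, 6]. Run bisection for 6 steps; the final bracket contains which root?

s = 1.5 gives h = 18.375, positive; keep [-3, 1.5]
s = -0.75 gives h = 26.953125, positive; keep [-3, -0.75]
s = -1.875 gives h = 4.189453, positive; keep [-3, -1.875]
s = -2.4375 gives h = -17.6931, negative; keep [-2.4375, -1.875]
s = -2.15625 gives h = -5.7655, negative; keep [-2.15625, -1.875]
s = -2.015625 gives h = -0.5498, negative; keep [-2.015625, -1.875]

-2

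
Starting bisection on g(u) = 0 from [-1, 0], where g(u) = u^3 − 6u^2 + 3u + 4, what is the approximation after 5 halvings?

-0.59375

g(-0.5) = 0.875 > 0, so the root lies in [-1, -0.5]
g(-0.75) = -2.046875 < 0, so the root lies in [-0.75, -0.5]
g(-0.625) = -0.462891 < 0, so the root lies in [-0.625, -0.5]
g(-0.5625) = 0.2361 > 0, so the root lies in [-0.625, -0.5625]
g(-0.59375) = -0.1058 < 0, so the root lies in [-0.59375, -0.5625]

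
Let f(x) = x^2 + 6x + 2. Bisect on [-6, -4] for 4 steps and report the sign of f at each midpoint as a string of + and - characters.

--+-

f(-5) = -3 < 0, so the root lies in [-6, -5]
f(-5.5) = -0.75 < 0, so the root lies in [-6, -5.5]
f(-5.75) = 0.5625 > 0, so the root lies in [-5.75, -5.5]
f(-5.625) = -0.1094 < 0, so the root lies in [-5.75, -5.625]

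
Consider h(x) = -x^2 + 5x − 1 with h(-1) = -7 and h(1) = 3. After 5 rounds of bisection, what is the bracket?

x = 0 gives h = -1, negative; keep [0, 1]
x = 0.5 gives h = 1.25, positive; keep [0, 0.5]
x = 0.25 gives h = 0.1875, positive; keep [0, 0.25]
x = 0.125 gives h = -0.3906, negative; keep [0.125, 0.25]
x = 0.1875 gives h = -0.0977, negative; keep [0.1875, 0.25]

[0.1875, 0.25]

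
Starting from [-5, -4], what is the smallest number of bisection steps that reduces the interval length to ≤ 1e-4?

14

Width after n steps is 1/2^n. Need 2^n ≥ 1/1e-4 = 10000.
2^13 = 8192 < 10000 ≤ 2^14 = 16384, so n = 14.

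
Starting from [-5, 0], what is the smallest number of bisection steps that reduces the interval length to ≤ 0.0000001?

Width after n steps is 5/2^n. Need 2^n ≥ 5/0.0000001 = 50000000.
2^25 = 33554432 < 50000000 ≤ 2^26 = 67108864, so n = 26.

26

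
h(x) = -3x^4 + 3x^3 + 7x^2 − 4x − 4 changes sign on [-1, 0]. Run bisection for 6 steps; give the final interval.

x = -0.5 gives h = -0.8125, negative; keep [-1, -0.5]
x = -0.75 gives h = 0.722656, positive; keep [-0.75, -0.5]
x = -0.625 gives h = 0.044189, positive; keep [-0.625, -0.5]
x = -0.5625 gives h = -0.3694, negative; keep [-0.625, -0.5625]
x = -0.59375 gives h = -0.158, negative; keep [-0.625, -0.59375]
x = -0.609375 gives h = -0.0557, negative; keep [-0.625, -0.609375]

[-0.625, -0.609375]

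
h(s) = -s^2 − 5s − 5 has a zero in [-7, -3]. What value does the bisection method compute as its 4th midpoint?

-3.75

h(-5) = -5 < 0, so the root lies in [-5, -3]
h(-4) = -1 < 0, so the root lies in [-4, -3]
h(-3.5) = 0.25 > 0, so the root lies in [-4, -3.5]
h(-3.75) = -0.3125 < 0, so the root lies in [-3.75, -3.5]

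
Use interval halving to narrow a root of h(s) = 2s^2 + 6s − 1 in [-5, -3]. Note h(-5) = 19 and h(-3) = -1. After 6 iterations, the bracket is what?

s = -4 gives h = 7, positive; keep [-4, -3]
s = -3.5 gives h = 2.5, positive; keep [-3.5, -3]
s = -3.25 gives h = 0.625, positive; keep [-3.25, -3]
s = -3.125 gives h = -0.2188, negative; keep [-3.25, -3.125]
s = -3.1875 gives h = 0.1953, positive; keep [-3.1875, -3.125]
s = -3.15625 gives h = -0.0137, negative; keep [-3.1875, -3.15625]

[-3.1875, -3.15625]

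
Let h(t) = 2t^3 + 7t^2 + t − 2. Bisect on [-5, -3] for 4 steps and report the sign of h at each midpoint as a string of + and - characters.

--+-

midpoint -4: h = -22 < 0 → [-4, -3]
midpoint -3.5: h = -5.5 < 0 → [-3.5, -3]
midpoint -3.25: h = 0.03125 > 0 → [-3.5, -3.25]
midpoint -3.375: h = -2.5273 < 0 → [-3.375, -3.25]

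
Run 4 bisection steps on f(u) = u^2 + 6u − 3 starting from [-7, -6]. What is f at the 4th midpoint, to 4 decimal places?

midpoint -6.5: f = 0.25 > 0 → [-6.5, -6]
midpoint -6.25: f = -1.4375 < 0 → [-6.5, -6.25]
midpoint -6.375: f = -0.609375 < 0 → [-6.5, -6.375]
midpoint -6.4375: f = -0.1836 < 0 → [-6.5, -6.4375]

-0.1836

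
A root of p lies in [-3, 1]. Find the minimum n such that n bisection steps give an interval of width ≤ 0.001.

Width after n steps is 4/2^n. Need 2^n ≥ 4/0.001 = 4000.
2^11 = 2048 < 4000 ≤ 2^12 = 4096, so n = 12.

12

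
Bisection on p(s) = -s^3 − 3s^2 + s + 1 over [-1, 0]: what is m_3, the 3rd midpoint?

midpoint -0.5: p = -0.125 < 0 → [-0.5, 0]
midpoint -0.25: p = 0.578125 > 0 → [-0.5, -0.25]
midpoint -0.375: p = 0.255859 > 0 → [-0.5, -0.375]

-0.375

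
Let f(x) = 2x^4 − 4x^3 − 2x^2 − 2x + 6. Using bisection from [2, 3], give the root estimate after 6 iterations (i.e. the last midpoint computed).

2.359375

m = 2.5, f(m) = 4.125 (+); new bracket [2, 2.5]
m = 2.25, f(m) = -2.929688 (−); new bracket [2.25, 2.5]
m = 2.375, f(m) = 0.016113 (+); new bracket [2.25, 2.375]
m = 2.3125, f(m) = -1.5913 (−); new bracket [2.3125, 2.375]
m = 2.34375, f(m) = -0.8225 (−); new bracket [2.34375, 2.375]
m = 2.359375, f(m) = -0.4121 (−); new bracket [2.359375, 2.375]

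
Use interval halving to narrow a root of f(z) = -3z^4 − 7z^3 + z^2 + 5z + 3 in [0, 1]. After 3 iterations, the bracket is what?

m = 0.5, f(m) = 4.6875 (+); new bracket [0.5, 1]
m = 0.75, f(m) = 3.410156 (+); new bracket [0.75, 1]
m = 0.875, f(m) = 1.692627 (+); new bracket [0.875, 1]

[0.875, 1]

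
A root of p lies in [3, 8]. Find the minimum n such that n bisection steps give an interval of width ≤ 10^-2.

Width after n steps is 5/2^n. Need 2^n ≥ 5/10^-2 = 500.
2^8 = 256 < 500 ≤ 2^9 = 512, so n = 9.

9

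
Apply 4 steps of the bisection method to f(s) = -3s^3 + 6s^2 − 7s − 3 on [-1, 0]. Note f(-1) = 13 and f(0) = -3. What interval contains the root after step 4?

m = -0.5, f(m) = 2.375 (+); new bracket [-0.5, 0]
m = -0.25, f(m) = -0.828125 (−); new bracket [-0.5, -0.25]
m = -0.375, f(m) = 0.626953 (+); new bracket [-0.375, -0.25]
m = -0.3125, f(m) = -0.135 (−); new bracket [-0.375, -0.3125]

[-0.375, -0.3125]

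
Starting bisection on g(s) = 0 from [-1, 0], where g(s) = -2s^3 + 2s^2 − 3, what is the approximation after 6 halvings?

-0.890625

g(-0.5) = -2.25 < 0, so the root lies in [-1, -0.5]
g(-0.75) = -1.03125 < 0, so the root lies in [-1, -0.75]
g(-0.875) = -0.128906 < 0, so the root lies in [-1, -0.875]
g(-0.9375) = 0.4058 > 0, so the root lies in [-0.9375, -0.875]
g(-0.90625) = 0.1312 > 0, so the root lies in [-0.90625, -0.875]
g(-0.890625) = -0.0007 < 0, so the root lies in [-0.90625, -0.890625]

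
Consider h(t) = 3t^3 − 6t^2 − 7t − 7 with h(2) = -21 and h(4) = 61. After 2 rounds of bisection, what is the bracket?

[3, 3.5]

m = 3, h(m) = -1 (−); new bracket [3, 4]
m = 3.5, h(m) = 23.625 (+); new bracket [3, 3.5]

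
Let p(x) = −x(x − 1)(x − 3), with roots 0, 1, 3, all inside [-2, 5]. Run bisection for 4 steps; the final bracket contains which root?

3

p(1.5) = 1.125 > 0, so the root lies in [1.5, 5]
p(3.25) = -1.828125 < 0, so the root lies in [1.5, 3.25]
p(2.375) = 2.041016 > 0, so the root lies in [2.375, 3.25]
p(2.8125) = 0.9558 > 0, so the root lies in [2.8125, 3.25]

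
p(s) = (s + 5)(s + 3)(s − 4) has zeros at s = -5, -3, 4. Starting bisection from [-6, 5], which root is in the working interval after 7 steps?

m = -0.5, p(m) = -50.625 (−); new bracket [-0.5, 5]
m = 2.25, p(m) = -66.609375 (−); new bracket [2.25, 5]
m = 3.625, p(m) = -21.427734 (−); new bracket [3.625, 5]
m = 4.3125, p(m) = 21.2805 (+); new bracket [3.625, 4.3125]
m = 3.96875, p(m) = -1.9532 (−); new bracket [3.96875, 4.3125]
m = 4.140625, p(m) = 9.1786 (+); new bracket [3.96875, 4.140625]
m = 4.0546875, p(m) = 3.4933 (+); new bracket [3.96875, 4.0546875]

4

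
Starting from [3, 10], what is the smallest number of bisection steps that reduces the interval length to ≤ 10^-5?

20

Width after n steps is 7/2^n. Need 2^n ≥ 7/10^-5 = 700000.
2^19 = 524288 < 700000 ≤ 2^20 = 1048576, so n = 20.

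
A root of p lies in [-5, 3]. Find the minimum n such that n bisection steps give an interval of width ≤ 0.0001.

17

Width after n steps is 8/2^n. Need 2^n ≥ 8/0.0001 = 80000.
2^16 = 65536 < 80000 ≤ 2^17 = 131072, so n = 17.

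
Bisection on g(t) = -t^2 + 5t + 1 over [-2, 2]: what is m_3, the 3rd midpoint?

t = 0 gives g = 1, positive; keep [-2, 0]
t = -1 gives g = -5, negative; keep [-1, 0]
t = -0.5 gives g = -1.75, negative; keep [-0.5, 0]

-0.5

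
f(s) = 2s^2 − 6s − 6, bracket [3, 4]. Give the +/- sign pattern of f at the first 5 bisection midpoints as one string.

--++-

s = 3.5 gives f = -2.5, negative; keep [3.5, 4]
s = 3.75 gives f = -0.375, negative; keep [3.75, 4]
s = 3.875 gives f = 0.78125, positive; keep [3.75, 3.875]
s = 3.8125 gives f = 0.1953, positive; keep [3.75, 3.8125]
s = 3.78125 gives f = -0.0918, negative; keep [3.78125, 3.8125]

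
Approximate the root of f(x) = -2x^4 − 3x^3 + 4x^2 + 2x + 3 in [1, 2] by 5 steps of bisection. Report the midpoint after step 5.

midpoint 1.5: f = -5.25 < 0 → [1, 1.5]
midpoint 1.25: f = 1.007812 > 0 → [1.25, 1.5]
midpoint 1.375: f = -1.635254 < 0 → [1.25, 1.375]
midpoint 1.3125: f = -0.2024 < 0 → [1.25, 1.3125]
midpoint 1.28125: f = 0.4293 > 0 → [1.28125, 1.3125]

1.28125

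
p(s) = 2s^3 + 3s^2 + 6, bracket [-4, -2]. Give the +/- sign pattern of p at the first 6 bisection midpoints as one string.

m = -3, p(m) = -21 (−); new bracket [-3, -2]
m = -2.5, p(m) = -6.5 (−); new bracket [-2.5, -2]
m = -2.25, p(m) = -1.59375 (−); new bracket [-2.25, -2]
m = -2.125, p(m) = 0.3555 (+); new bracket [-2.25, -2.125]
m = -2.1875, p(m) = -0.5796 (−); new bracket [-2.1875, -2.125]
m = -2.15625, p(m) = -0.1024 (−); new bracket [-2.15625, -2.125]

---+--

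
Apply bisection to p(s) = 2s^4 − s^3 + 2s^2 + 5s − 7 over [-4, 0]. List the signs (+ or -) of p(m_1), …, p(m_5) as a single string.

+-+--

midpoint -2: p = 31 > 0 → [-2, 0]
midpoint -1: p = -7 < 0 → [-2, -1]
midpoint -1.5: p = 3.5 > 0 → [-1.5, -1]
midpoint -1.25: p = -3.2891 < 0 → [-1.5, -1.25]
midpoint -1.375: p = -0.3452 < 0 → [-1.5, -1.375]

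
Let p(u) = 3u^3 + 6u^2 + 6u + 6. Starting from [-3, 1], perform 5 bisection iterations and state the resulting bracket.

[-1.625, -1.5]

u = -1 gives p = 3, positive; keep [-3, -1]
u = -2 gives p = -6, negative; keep [-2, -1]
u = -1.5 gives p = 0.375, positive; keep [-2, -1.5]
u = -1.75 gives p = -2.2031, negative; keep [-1.75, -1.5]
u = -1.625 gives p = -0.7793, negative; keep [-1.625, -1.5]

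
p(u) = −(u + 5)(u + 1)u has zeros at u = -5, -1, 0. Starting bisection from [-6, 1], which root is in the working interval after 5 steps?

p(-2.5) = -9.375 < 0, so the root lies in [-6, -2.5]
p(-4.25) = -10.359375 < 0, so the root lies in [-6, -4.25]
p(-5.125) = 2.642578 > 0, so the root lies in [-5.125, -4.25]
p(-4.6875) = -5.4016 < 0, so the root lies in [-5.125, -4.6875]
p(-4.90625) = -1.7967 < 0, so the root lies in [-5.125, -4.90625]

-5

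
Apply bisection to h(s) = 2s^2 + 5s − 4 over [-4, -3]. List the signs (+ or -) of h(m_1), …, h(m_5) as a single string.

m = -3.5, h(m) = 3 (+); new bracket [-3.5, -3]
m = -3.25, h(m) = 0.875 (+); new bracket [-3.25, -3]
m = -3.125, h(m) = -0.09375 (−); new bracket [-3.25, -3.125]
m = -3.1875, h(m) = 0.3828 (+); new bracket [-3.1875, -3.125]
m = -3.15625, h(m) = 0.1426 (+); new bracket [-3.15625, -3.125]

++-++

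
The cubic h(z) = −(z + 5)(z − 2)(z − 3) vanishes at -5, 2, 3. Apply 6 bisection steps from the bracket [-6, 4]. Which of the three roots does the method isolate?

midpoint -1: h = -48 < 0 → [-6, -1]
midpoint -3.5: h = -53.625 < 0 → [-6, -3.5]
midpoint -4.75: h = -13.078125 < 0 → [-6, -4.75]
midpoint -5.375: h = 23.1621 > 0 → [-5.375, -4.75]
midpoint -5.0625: h = 3.5588 > 0 → [-5.0625, -4.75]
midpoint -4.90625: h = -5.119 < 0 → [-5.0625, -4.90625]

-5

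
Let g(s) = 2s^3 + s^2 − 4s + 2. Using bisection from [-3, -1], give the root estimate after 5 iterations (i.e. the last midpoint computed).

g(-2) = -2 < 0, so the root lies in [-2, -1]
g(-1.5) = 3.5 > 0, so the root lies in [-2, -1.5]
g(-1.75) = 1.34375 > 0, so the root lies in [-2, -1.75]
g(-1.875) = -0.168 < 0, so the root lies in [-1.875, -1.75]
g(-1.8125) = 0.6265 > 0, so the root lies in [-1.875, -1.8125]

-1.8125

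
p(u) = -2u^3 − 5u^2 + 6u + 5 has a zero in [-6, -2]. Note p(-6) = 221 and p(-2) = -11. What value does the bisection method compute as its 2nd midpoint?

midpoint -4: p = 29 > 0 → [-4, -2]
midpoint -3: p = -4 < 0 → [-4, -3]

-3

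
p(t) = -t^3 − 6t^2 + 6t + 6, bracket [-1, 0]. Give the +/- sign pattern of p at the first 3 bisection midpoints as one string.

+-+

midpoint -0.5: p = 1.625 > 0 → [-1, -0.5]
midpoint -0.75: p = -1.453125 < 0 → [-0.75, -0.5]
midpoint -0.625: p = 0.150391 > 0 → [-0.75, -0.625]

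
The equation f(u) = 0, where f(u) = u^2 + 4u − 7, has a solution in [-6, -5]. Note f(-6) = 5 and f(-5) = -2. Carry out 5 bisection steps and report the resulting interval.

[-5.34375, -5.3125]

m = -5.5, f(m) = 1.25 (+); new bracket [-5.5, -5]
m = -5.25, f(m) = -0.4375 (−); new bracket [-5.5, -5.25]
m = -5.375, f(m) = 0.390625 (+); new bracket [-5.375, -5.25]
m = -5.3125, f(m) = -0.0273 (−); new bracket [-5.375, -5.3125]
m = -5.34375, f(m) = 0.1807 (+); new bracket [-5.34375, -5.3125]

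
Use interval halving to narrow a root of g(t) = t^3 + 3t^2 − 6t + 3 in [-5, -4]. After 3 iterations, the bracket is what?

g(-4.5) = -0.375 < 0, so the root lies in [-4.5, -4]
g(-4.25) = 5.921875 > 0, so the root lies in [-4.5, -4.25]
g(-4.375) = 2.931641 > 0, so the root lies in [-4.5, -4.375]

[-4.5, -4.375]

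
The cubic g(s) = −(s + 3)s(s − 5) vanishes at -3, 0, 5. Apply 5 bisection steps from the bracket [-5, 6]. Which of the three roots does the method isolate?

5

s = 0.5 gives g = 7.875, positive; keep [0.5, 6]
s = 3.25 gives g = 35.546875, positive; keep [3.25, 6]
s = 4.625 gives g = 13.224609, positive; keep [4.625, 6]
s = 5.3125 gives g = -13.8, negative; keep [4.625, 5.3125]
s = 4.96875 gives g = 1.2373, positive; keep [4.96875, 5.3125]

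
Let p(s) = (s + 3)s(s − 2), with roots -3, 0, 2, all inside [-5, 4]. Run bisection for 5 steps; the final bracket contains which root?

midpoint -0.5: p = 3.125 > 0 → [-5, -0.5]
midpoint -2.75: p = 3.265625 > 0 → [-5, -2.75]
midpoint -3.875: p = -19.919922 < 0 → [-3.875, -2.75]
midpoint -3.3125: p = -5.4993 < 0 → [-3.3125, -2.75]
midpoint -3.03125: p = -0.4766 < 0 → [-3.03125, -2.75]

-3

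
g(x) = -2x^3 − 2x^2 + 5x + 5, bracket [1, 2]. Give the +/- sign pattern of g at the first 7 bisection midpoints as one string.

+--+-+-

g(1.5) = 1.25 > 0, so the root lies in [1.5, 2]
g(1.75) = -3.09375 < 0, so the root lies in [1.5, 1.75]
g(1.625) = -0.738281 < 0, so the root lies in [1.5, 1.625]
g(1.5625) = 0.3003 > 0, so the root lies in [1.5625, 1.625]
g(1.59375) = -0.2077 < 0, so the root lies in [1.5625, 1.59375]
g(1.578125) = 0.0491 > 0, so the root lies in [1.578125, 1.59375]
g(1.5859375) = -0.0786 < 0, so the root lies in [1.578125, 1.5859375]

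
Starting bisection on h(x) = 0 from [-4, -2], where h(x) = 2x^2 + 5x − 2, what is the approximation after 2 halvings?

h(-3) = 1 > 0, so the root lies in [-3, -2]
h(-2.5) = -2 < 0, so the root lies in [-3, -2.5]

-2.5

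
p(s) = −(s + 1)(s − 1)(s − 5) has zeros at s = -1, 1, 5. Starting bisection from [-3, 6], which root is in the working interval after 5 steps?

s = 1.5 gives p = 4.375, positive; keep [1.5, 6]
s = 3.75 gives p = 16.328125, positive; keep [3.75, 6]
s = 4.875 gives p = 2.845703, positive; keep [4.875, 6]
s = 5.4375 gives p = -12.4978, negative; keep [4.875, 5.4375]
s = 5.15625 gives p = -3.998, negative; keep [4.875, 5.15625]

5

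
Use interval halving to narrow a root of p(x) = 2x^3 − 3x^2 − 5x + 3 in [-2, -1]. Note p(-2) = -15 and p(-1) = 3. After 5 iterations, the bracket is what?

[-1.3125, -1.28125]

midpoint -1.5: p = -3 < 0 → [-1.5, -1]
midpoint -1.25: p = 0.65625 > 0 → [-1.5, -1.25]
midpoint -1.375: p = -0.996094 < 0 → [-1.375, -1.25]
midpoint -1.3125: p = -0.1274 < 0 → [-1.3125, -1.25]
midpoint -1.28125: p = 0.2748 > 0 → [-1.3125, -1.28125]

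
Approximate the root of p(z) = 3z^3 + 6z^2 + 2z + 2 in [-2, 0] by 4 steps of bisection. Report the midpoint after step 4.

-1.875

z = -1 gives p = 3, positive; keep [-2, -1]
z = -1.5 gives p = 2.375, positive; keep [-2, -1.5]
z = -1.75 gives p = 0.796875, positive; keep [-2, -1.75]
z = -1.875 gives p = -0.4316, negative; keep [-1.875, -1.75]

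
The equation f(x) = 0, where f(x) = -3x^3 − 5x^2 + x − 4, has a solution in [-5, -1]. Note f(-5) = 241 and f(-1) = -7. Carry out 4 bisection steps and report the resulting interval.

midpoint -3: f = 29 > 0 → [-3, -1]
midpoint -2: f = -2 < 0 → [-3, -2]
midpoint -2.5: f = 9.125 > 0 → [-2.5, -2]
midpoint -2.25: f = 2.6094 > 0 → [-2.25, -2]

[-2.25, -2]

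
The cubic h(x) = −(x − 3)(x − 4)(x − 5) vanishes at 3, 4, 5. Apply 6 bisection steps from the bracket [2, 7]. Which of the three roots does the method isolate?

5

m = 4.5, h(m) = 0.375 (+); new bracket [4.5, 7]
m = 5.75, h(m) = -3.609375 (−); new bracket [4.5, 5.75]
m = 5.125, h(m) = -0.298828 (−); new bracket [4.5, 5.125]
m = 4.8125, h(m) = 0.2761 (+); new bracket [4.8125, 5.125]
m = 4.96875, h(m) = 0.0596 (+); new bracket [4.96875, 5.125]
m = 5.046875, h(m) = -0.1004 (−); new bracket [4.96875, 5.046875]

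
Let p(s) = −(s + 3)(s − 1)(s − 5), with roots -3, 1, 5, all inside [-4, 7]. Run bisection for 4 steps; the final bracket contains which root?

p(1.5) = 7.875 > 0, so the root lies in [1.5, 7]
p(4.25) = 17.671875 > 0, so the root lies in [4.25, 7]
p(5.625) = -24.931641 < 0, so the root lies in [4.25, 5.625]
p(4.9375) = 1.9534 > 0, so the root lies in [4.9375, 5.625]

5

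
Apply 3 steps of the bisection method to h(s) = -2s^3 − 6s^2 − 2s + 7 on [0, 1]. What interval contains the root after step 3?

[0.75, 0.875]

s = 0.5 gives h = 4.25, positive; keep [0.5, 1]
s = 0.75 gives h = 1.28125, positive; keep [0.75, 1]
s = 0.875 gives h = -0.683594, negative; keep [0.75, 0.875]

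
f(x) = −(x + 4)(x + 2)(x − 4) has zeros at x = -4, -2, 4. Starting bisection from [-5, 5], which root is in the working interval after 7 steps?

4

f(0) = 32 > 0, so the root lies in [0, 5]
f(2.5) = 43.875 > 0, so the root lies in [2.5, 5]
f(3.75) = 11.140625 > 0, so the root lies in [3.75, 5]
f(4.375) = -20.0215 < 0, so the root lies in [3.75, 4.375]
f(4.0625) = -3.0549 < 0, so the root lies in [3.75, 4.0625]
f(3.90625) = 4.3778 > 0, so the root lies in [3.90625, 4.0625]
f(3.984375) = 0.7466 > 0, so the root lies in [3.984375, 4.0625]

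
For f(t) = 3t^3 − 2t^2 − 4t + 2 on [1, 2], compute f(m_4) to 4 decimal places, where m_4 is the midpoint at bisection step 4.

0.0876

m = 1.5, f(m) = 1.625 (+); new bracket [1, 1.5]
m = 1.25, f(m) = -0.265625 (−); new bracket [1.25, 1.5]
m = 1.375, f(m) = 0.517578 (+); new bracket [1.25, 1.375]
m = 1.3125, f(m) = 0.0876 (+); new bracket [1.25, 1.3125]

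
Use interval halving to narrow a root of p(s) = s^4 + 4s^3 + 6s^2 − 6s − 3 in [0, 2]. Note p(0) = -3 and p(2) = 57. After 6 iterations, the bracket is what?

m = 1, p(m) = 2 (+); new bracket [0, 1]
m = 0.5, p(m) = -3.9375 (−); new bracket [0.5, 1]
m = 0.75, p(m) = -2.121094 (−); new bracket [0.75, 1]
m = 0.875, p(m) = -0.3904 (−); new bracket [0.875, 1]
m = 0.9375, p(m) = 0.7168 (+); new bracket [0.875, 0.9375]
m = 0.90625, p(m) = 0.1419 (+); new bracket [0.875, 0.90625]

[0.875, 0.90625]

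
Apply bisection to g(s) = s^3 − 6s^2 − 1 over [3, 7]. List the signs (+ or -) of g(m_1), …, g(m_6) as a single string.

--++++

midpoint 5: g = -26 < 0 → [5, 7]
midpoint 6: g = -1 < 0 → [6, 7]
midpoint 6.5: g = 20.125 > 0 → [6, 6.5]
midpoint 6.25: g = 8.7656 > 0 → [6, 6.25]
midpoint 6.125: g = 3.6895 > 0 → [6, 6.125]
midpoint 6.0625: g = 1.2971 > 0 → [6, 6.0625]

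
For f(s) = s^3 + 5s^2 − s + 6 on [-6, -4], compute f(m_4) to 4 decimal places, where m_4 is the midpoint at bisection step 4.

0.5410

m = -5, f(m) = 11 (+); new bracket [-6, -5]
m = -5.5, f(m) = -3.625 (−); new bracket [-5.5, -5]
m = -5.25, f(m) = 4.359375 (+); new bracket [-5.5, -5.25]
m = -5.375, f(m) = 0.541 (+); new bracket [-5.5, -5.375]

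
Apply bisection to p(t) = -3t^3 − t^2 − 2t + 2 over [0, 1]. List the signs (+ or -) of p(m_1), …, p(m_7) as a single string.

t = 0.5 gives p = 0.375, positive; keep [0.5, 1]
t = 0.75 gives p = -1.328125, negative; keep [0.5, 0.75]
t = 0.625 gives p = -0.373047, negative; keep [0.5, 0.625]
t = 0.5625 gives p = 0.0247, positive; keep [0.5625, 0.625]
t = 0.59375 gives p = -0.168, negative; keep [0.5625, 0.59375]
t = 0.578125 gives p = -0.0702, negative; keep [0.5625, 0.578125]
t = 0.5703125 gives p = -0.0224, negative; keep [0.5625, 0.5703125]

+--+---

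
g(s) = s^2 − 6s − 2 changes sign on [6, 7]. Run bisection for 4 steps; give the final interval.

[6.3125, 6.375]

midpoint 6.5: g = 1.25 > 0 → [6, 6.5]
midpoint 6.25: g = -0.4375 < 0 → [6.25, 6.5]
midpoint 6.375: g = 0.390625 > 0 → [6.25, 6.375]
midpoint 6.3125: g = -0.0273 < 0 → [6.3125, 6.375]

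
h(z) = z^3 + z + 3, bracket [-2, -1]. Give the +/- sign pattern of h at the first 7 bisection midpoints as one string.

--++-++

midpoint -1.5: h = -1.875 < 0 → [-1.5, -1]
midpoint -1.25: h = -0.203125 < 0 → [-1.25, -1]
midpoint -1.125: h = 0.451172 > 0 → [-1.25, -1.125]
midpoint -1.1875: h = 0.1379 > 0 → [-1.25, -1.1875]
midpoint -1.21875: h = -0.029 < 0 → [-1.21875, -1.1875]
midpoint -1.203125: h = 0.0553 > 0 → [-1.21875, -1.203125]
midpoint -1.2109375: h = 0.0134 > 0 → [-1.21875, -1.2109375]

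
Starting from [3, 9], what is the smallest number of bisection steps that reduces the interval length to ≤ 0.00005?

17

Width after n steps is 6/2^n. Need 2^n ≥ 6/0.00005 = 120000.
2^16 = 65536 < 120000 ≤ 2^17 = 131072, so n = 17.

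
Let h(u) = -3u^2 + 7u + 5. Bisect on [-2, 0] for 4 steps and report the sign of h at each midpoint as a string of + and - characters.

-+--

m = -1, h(m) = -5 (−); new bracket [-1, 0]
m = -0.5, h(m) = 0.75 (+); new bracket [-1, -0.5]
m = -0.75, h(m) = -1.9375 (−); new bracket [-0.75, -0.5]
m = -0.625, h(m) = -0.5469 (−); new bracket [-0.625, -0.5]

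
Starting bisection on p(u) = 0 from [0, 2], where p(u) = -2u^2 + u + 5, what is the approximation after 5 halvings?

1.8125

u = 1 gives p = 4, positive; keep [1, 2]
u = 1.5 gives p = 2, positive; keep [1.5, 2]
u = 1.75 gives p = 0.625, positive; keep [1.75, 2]
u = 1.875 gives p = -0.1562, negative; keep [1.75, 1.875]
u = 1.8125 gives p = 0.2422, positive; keep [1.8125, 1.875]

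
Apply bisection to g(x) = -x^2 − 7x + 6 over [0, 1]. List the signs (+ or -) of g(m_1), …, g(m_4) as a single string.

++--

midpoint 0.5: g = 2.25 > 0 → [0.5, 1]
midpoint 0.75: g = 0.1875 > 0 → [0.75, 1]
midpoint 0.875: g = -0.890625 < 0 → [0.75, 0.875]
midpoint 0.8125: g = -0.3477 < 0 → [0.75, 0.8125]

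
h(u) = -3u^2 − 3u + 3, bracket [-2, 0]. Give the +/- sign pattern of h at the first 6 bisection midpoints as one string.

m = -1, h(m) = 3 (+); new bracket [-2, -1]
m = -1.5, h(m) = 0.75 (+); new bracket [-2, -1.5]
m = -1.75, h(m) = -0.9375 (−); new bracket [-1.75, -1.5]
m = -1.625, h(m) = -0.0469 (−); new bracket [-1.625, -1.5]
m = -1.5625, h(m) = 0.3633 (+); new bracket [-1.625, -1.5625]
m = -1.59375, h(m) = 0.1611 (+); new bracket [-1.625, -1.59375]

++--++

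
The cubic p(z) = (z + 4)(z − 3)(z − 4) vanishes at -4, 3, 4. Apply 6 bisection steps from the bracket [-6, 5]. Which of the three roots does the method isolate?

-4

p(-0.5) = 55.125 > 0, so the root lies in [-6, -0.5]
p(-3.25) = 33.984375 > 0, so the root lies in [-6, -3.25]
p(-4.625) = -41.103516 < 0, so the root lies in [-4.625, -3.25]
p(-3.9375) = 3.4417 > 0, so the root lies in [-4.625, -3.9375]
p(-4.28125) = -16.9588 < 0, so the root lies in [-4.28125, -3.9375]
p(-4.109375) = -6.3058 < 0, so the root lies in [-4.109375, -3.9375]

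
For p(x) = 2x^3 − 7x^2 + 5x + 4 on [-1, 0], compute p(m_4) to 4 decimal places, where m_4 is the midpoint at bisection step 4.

0.3052

midpoint -0.5: p = -0.5 < 0 → [-0.5, 0]
midpoint -0.25: p = 2.28125 > 0 → [-0.5, -0.25]
midpoint -0.375: p = 1.035156 > 0 → [-0.5, -0.375]
midpoint -0.4375: p = 0.3052 > 0 → [-0.5, -0.4375]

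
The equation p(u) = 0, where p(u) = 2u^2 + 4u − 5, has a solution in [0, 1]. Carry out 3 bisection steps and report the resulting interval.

p(0.5) = -2.5 < 0, so the root lies in [0.5, 1]
p(0.75) = -0.875 < 0, so the root lies in [0.75, 1]
p(0.875) = 0.03125 > 0, so the root lies in [0.75, 0.875]

[0.75, 0.875]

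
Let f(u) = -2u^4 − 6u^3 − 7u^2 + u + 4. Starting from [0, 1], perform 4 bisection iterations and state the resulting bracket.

[0.625, 0.6875]

u = 0.5 gives f = 1.875, positive; keep [0.5, 1]
u = 0.75 gives f = -2.351562, negative; keep [0.5, 0.75]
u = 0.625 gives f = 0.120605, positive; keep [0.625, 0.75]
u = 0.6875 gives f = -1.0176, negative; keep [0.625, 0.6875]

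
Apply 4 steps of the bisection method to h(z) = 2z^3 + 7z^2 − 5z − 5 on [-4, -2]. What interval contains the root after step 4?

z = -3 gives h = 19, positive; keep [-4, -3]
z = -3.5 gives h = 12.5, positive; keep [-4, -3.5]
z = -3.75 gives h = 6.71875, positive; keep [-4, -3.75]
z = -3.875 gives h = 3.1133, positive; keep [-4, -3.875]

[-4, -3.875]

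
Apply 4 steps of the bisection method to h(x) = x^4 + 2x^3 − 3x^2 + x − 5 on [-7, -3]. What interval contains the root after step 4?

m = -5, h(m) = 290 (+); new bracket [-5, -3]
m = -4, h(m) = 71 (+); new bracket [-4, -3]
m = -3.5, h(m) = 19.0625 (+); new bracket [-3.5, -3]
m = -3.25, h(m) = 2.9727 (+); new bracket [-3.25, -3]

[-3.25, -3]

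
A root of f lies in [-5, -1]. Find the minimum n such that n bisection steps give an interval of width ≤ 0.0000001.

Width after n steps is 4/2^n. Need 2^n ≥ 4/0.0000001 = 40000000.
2^25 = 33554432 < 40000000 ≤ 2^26 = 67108864, so n = 26.

26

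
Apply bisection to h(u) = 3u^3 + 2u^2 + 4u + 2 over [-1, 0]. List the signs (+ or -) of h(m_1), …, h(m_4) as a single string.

m = -0.5, h(m) = 0.125 (+); new bracket [-1, -0.5]
m = -0.75, h(m) = -1.140625 (−); new bracket [-0.75, -0.5]
m = -0.625, h(m) = -0.451172 (−); new bracket [-0.625, -0.5]
m = -0.5625, h(m) = -0.1511 (−); new bracket [-0.5625, -0.5]

+---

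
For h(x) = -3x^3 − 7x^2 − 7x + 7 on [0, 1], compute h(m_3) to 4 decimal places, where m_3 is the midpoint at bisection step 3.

h(0.5) = 1.375 > 0, so the root lies in [0.5, 1]
h(0.75) = -3.453125 < 0, so the root lies in [0.5, 0.75]
h(0.625) = -0.841797 < 0, so the root lies in [0.5, 0.625]

-0.8418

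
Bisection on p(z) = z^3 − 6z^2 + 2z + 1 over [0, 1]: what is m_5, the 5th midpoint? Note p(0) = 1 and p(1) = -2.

m = 0.5, p(m) = 0.625 (+); new bracket [0.5, 1]
m = 0.75, p(m) = -0.453125 (−); new bracket [0.5, 0.75]
m = 0.625, p(m) = 0.150391 (+); new bracket [0.625, 0.75]
m = 0.6875, p(m) = -0.136 (−); new bracket [0.625, 0.6875]
m = 0.65625, p(m) = 0.0111 (+); new bracket [0.65625, 0.6875]

0.65625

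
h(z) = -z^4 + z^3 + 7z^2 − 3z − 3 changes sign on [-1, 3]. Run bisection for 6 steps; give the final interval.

[2.875, 2.9375]

z = 1 gives h = 1, positive; keep [1, 3]
z = 2 gives h = 11, positive; keep [2, 3]
z = 2.5 gives h = 9.8125, positive; keep [2.5, 3]
z = 2.75 gives h = 5.293, positive; keep [2.75, 3]
z = 2.875 gives h = 1.6775, positive; keep [2.875, 3]
z = 2.9375 gives h = -0.5208, negative; keep [2.875, 2.9375]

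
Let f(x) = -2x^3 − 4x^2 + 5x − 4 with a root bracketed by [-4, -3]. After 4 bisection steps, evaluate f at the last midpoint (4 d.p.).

m = -3.5, f(m) = 15.25 (+); new bracket [-3.5, -3]
m = -3.25, f(m) = 6.15625 (+); new bracket [-3.25, -3]
m = -3.125, f(m) = 2.347656 (+); new bracket [-3.125, -3]
m = -3.0625, f(m) = 0.6177 (+); new bracket [-3.0625, -3]

0.6177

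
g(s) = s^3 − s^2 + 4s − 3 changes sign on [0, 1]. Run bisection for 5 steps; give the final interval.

[0.78125, 0.8125]

g(0.5) = -1.125 < 0, so the root lies in [0.5, 1]
g(0.75) = -0.140625 < 0, so the root lies in [0.75, 1]
g(0.875) = 0.404297 > 0, so the root lies in [0.75, 0.875]
g(0.8125) = 0.1262 > 0, so the root lies in [0.75, 0.8125]
g(0.78125) = -0.0085 < 0, so the root lies in [0.78125, 0.8125]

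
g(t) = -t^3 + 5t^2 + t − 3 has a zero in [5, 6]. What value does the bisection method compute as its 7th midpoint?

g(5.5) = -12.625 < 0, so the root lies in [5, 5.5]
g(5.25) = -4.640625 < 0, so the root lies in [5, 5.25]
g(5.125) = -1.158203 < 0, so the root lies in [5, 5.125]
g(5.0625) = 0.4607 > 0, so the root lies in [5.0625, 5.125]
g(5.09375) = -0.3387 < 0, so the root lies in [5.0625, 5.09375]
g(5.078125) = 0.0635 > 0, so the root lies in [5.078125, 5.09375]
g(5.0859375) = -0.137 < 0, so the root lies in [5.078125, 5.0859375]

5.0859375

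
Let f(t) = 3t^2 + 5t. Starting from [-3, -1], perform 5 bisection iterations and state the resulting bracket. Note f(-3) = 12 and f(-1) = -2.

[-1.6875, -1.625]

m = -2, f(m) = 2 (+); new bracket [-2, -1]
m = -1.5, f(m) = -0.75 (−); new bracket [-2, -1.5]
m = -1.75, f(m) = 0.4375 (+); new bracket [-1.75, -1.5]
m = -1.625, f(m) = -0.2031 (−); new bracket [-1.75, -1.625]
m = -1.6875, f(m) = 0.1055 (+); new bracket [-1.6875, -1.625]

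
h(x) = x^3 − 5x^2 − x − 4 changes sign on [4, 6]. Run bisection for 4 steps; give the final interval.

m = 5, h(m) = -9 (−); new bracket [5, 6]
m = 5.5, h(m) = 5.625 (+); new bracket [5, 5.5]
m = 5.25, h(m) = -2.359375 (−); new bracket [5.25, 5.5]
m = 5.375, h(m) = 1.459 (+); new bracket [5.25, 5.375]

[5.25, 5.375]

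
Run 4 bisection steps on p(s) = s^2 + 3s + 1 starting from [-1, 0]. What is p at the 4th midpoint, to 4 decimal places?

midpoint -0.5: p = -0.25 < 0 → [-0.5, 0]
midpoint -0.25: p = 0.3125 > 0 → [-0.5, -0.25]
midpoint -0.375: p = 0.015625 > 0 → [-0.5, -0.375]
midpoint -0.4375: p = -0.1211 < 0 → [-0.4375, -0.375]

-0.1211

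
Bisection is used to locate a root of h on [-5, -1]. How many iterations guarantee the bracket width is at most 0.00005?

17

Width after n steps is 4/2^n. Need 2^n ≥ 4/0.00005 = 80000.
2^16 = 65536 < 80000 ≤ 2^17 = 131072, so n = 17.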